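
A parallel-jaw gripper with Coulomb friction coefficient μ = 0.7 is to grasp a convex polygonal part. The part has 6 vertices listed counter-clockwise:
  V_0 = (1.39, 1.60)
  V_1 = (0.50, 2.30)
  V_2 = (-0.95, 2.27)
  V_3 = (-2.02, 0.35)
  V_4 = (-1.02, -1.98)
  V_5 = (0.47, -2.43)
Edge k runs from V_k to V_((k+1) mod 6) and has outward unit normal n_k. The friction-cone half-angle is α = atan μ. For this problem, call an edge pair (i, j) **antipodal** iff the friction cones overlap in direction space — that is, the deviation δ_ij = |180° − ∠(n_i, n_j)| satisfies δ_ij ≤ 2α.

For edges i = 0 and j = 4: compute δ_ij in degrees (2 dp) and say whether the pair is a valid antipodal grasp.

δ = 21.38°, valid

α = atan 0.7 = 34.99°;  2α = 69.98°
edge 0: e_0 = (-0.89, +0.70);  n_0 = (+0.6182, +0.7860)
edge 4: e_4 = (+1.49, -0.45);  n_4 = (-0.2891, -0.9573)
∠(n_0, n_4) = 158.62°
δ = |180° − 158.62°| = 21.38°
21.38° ≤ 2α = 69.98°  →  valid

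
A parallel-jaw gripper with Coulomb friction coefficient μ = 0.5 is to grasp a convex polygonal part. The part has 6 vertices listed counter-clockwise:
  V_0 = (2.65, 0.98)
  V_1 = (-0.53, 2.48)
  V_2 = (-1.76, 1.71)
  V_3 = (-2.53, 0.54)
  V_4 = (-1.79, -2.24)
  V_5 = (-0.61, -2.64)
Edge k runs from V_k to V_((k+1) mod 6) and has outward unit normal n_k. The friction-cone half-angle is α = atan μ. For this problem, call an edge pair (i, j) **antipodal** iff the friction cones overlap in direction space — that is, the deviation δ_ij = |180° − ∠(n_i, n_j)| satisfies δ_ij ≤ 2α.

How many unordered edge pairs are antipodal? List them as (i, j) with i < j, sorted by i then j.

count = 5; pairs: (0,3), (0,4), (1,4), (1,5), (2,5)

α = atan 0.5 = 26.57°;  2α = 53.13°
n_0 = (+0.4266, +0.9044)
n_1 = (-0.5306, +0.8476)
n_2 = (-0.8353, +0.5497)
n_3 = (-0.9664, -0.2572)
n_4 = (-0.3210, -0.9471)
n_5 = (+0.7431, -0.6692)
  (0,1): δ = 122.70°  ·
  (0,2): δ = 98.10°  ·
  (0,3): δ = 49.84°  ✓
  (0,4): δ = 6.53°  ✓
  (0,5): δ = 73.25°  ·
  (1,2): δ = 155.40°  ·
  (1,3): δ = 107.14°  ·
  (1,4): δ = 50.77°  ✓
  (1,5): δ = 15.95°  ✓
  (2,3): δ = 131.74°  ·
  (2,4): δ = 75.38°  ·
  (2,5): δ = 8.65°  ✓
  (3,4): δ = 123.63°  ·
  (3,5): δ = 56.91°  ·
  (4,5): δ = 113.28°  ·
antipodal pairs: 5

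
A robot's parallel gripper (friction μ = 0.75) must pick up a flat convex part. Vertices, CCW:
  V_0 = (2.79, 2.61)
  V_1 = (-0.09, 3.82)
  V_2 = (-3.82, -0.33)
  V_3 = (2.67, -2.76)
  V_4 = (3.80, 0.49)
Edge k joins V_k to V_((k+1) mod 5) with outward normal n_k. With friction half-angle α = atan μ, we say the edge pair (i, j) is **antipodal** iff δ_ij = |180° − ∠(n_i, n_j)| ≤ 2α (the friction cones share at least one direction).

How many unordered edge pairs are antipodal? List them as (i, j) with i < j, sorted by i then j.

α = atan 0.75 = 36.87°;  2α = 73.74°
n_0 = (+0.3873, +0.9219)
n_1 = (-0.7437, +0.6685)
n_2 = (-0.3506, -0.9365)
n_3 = (+0.9445, -0.3284)
n_4 = (+0.9028, +0.4301)
  (0,1): δ = 109.16°  ·
  (0,2): δ = 2.26°  ✓
  (0,3): δ = 93.62°  ·
  (0,4): δ = 138.26°  ·
  (1,2): δ = 68.58°  ✓
  (1,3): δ = 22.78°  ✓
  (1,4): δ = 67.42°  ✓
  (2,3): δ = 88.65°  ·
  (2,4): δ = 44.00°  ✓
  (3,4): δ = 135.35°  ·
antipodal pairs: 5

count = 5; pairs: (0,2), (1,2), (1,3), (1,4), (2,4)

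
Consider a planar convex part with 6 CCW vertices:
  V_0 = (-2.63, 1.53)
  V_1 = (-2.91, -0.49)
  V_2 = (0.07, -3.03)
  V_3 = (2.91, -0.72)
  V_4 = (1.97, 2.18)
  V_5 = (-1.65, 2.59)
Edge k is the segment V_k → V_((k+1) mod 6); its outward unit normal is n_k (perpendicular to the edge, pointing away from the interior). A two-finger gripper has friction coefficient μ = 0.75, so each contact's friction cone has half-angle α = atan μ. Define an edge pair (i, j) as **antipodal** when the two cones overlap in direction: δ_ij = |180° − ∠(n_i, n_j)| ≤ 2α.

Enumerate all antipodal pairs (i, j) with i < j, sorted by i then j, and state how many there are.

α = atan 0.75 = 36.87°;  2α = 73.74°
n_0 = (-0.9905, +0.1373)
n_1 = (-0.6487, -0.7611)
n_2 = (+0.6310, -0.7758)
n_3 = (+0.9513, +0.3083)
n_4 = (+0.1125, +0.9936)
n_5 = (-0.7343, +0.6789)
  (0,1): δ = 122.55°  ·
  (0,2): δ = 42.98°  ✓
  (0,3): δ = 25.85°  ✓
  (0,4): δ = 91.43°  ·
  (0,5): δ = 145.14°  ·
  (1,2): δ = 100.43°  ·
  (1,3): δ = 31.60°  ✓
  (1,4): δ = 33.98°  ✓
  (1,5): δ = 87.69°  ·
  (2,3): δ = 111.16°  ·
  (2,4): δ = 45.59°  ✓
  (2,5): δ = 8.12°  ✓
  (3,4): δ = 114.42°  ·
  (3,5): δ = 60.71°  ✓
  (4,5): δ = 126.29°  ·
antipodal pairs: 7

count = 7; pairs: (0,2), (0,3), (1,3), (1,4), (2,4), (2,5), (3,5)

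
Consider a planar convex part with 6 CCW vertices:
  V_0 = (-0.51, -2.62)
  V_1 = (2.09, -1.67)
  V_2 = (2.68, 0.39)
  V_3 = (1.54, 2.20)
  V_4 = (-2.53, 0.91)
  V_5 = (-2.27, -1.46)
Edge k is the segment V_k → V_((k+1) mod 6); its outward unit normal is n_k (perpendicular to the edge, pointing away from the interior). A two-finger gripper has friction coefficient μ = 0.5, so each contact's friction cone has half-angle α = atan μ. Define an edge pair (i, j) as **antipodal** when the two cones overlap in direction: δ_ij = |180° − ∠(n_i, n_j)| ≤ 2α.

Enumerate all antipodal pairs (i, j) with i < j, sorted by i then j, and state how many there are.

count = 5; pairs: (0,3), (1,4), (2,4), (2,5), (3,5)

α = atan 0.5 = 26.57°;  2α = 53.13°
n_0 = (+0.3432, -0.9393)
n_1 = (+0.9613, -0.2753)
n_2 = (+0.8462, +0.5329)
n_3 = (-0.3021, +0.9533)
n_4 = (-0.9940, -0.1091)
n_5 = (-0.5503, -0.8350)
  (0,1): δ = 126.05°  ·
  (0,2): δ = 77.87°  ·
  (0,3): δ = 2.49°  ✓
  (0,4): δ = 76.19°  ·
  (0,5): δ = 126.54°  ·
  (1,2): δ = 131.81°  ·
  (1,3): δ = 56.43°  ·
  (1,4): δ = 22.24°  ✓
  (1,5): δ = 72.59°  ·
  (2,3): δ = 104.62°  ·
  (2,4): δ = 25.94°  ✓
  (2,5): δ = 24.41°  ✓
  (3,4): δ = 101.33°  ·
  (3,5): δ = 50.97°  ✓
  (4,5): δ = 129.65°  ·
antipodal pairs: 5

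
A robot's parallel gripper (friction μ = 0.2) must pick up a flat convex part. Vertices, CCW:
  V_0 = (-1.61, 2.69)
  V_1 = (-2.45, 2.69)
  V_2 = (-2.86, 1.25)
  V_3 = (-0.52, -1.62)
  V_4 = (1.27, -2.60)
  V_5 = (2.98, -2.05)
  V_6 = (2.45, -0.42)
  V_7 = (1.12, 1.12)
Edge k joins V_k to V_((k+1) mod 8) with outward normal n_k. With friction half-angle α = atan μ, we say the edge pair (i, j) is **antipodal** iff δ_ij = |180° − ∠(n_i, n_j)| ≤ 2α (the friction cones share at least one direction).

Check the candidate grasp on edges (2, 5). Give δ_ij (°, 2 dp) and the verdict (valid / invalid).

α = atan 0.2 = 11.31°;  2α = 22.62°
edge 2: e_2 = (+2.34, -2.87);  n_2 = (-0.7750, -0.6319)
edge 5: e_5 = (-0.53, +1.63);  n_5 = (+0.9510, +0.3092)
∠(n_2, n_5) = 158.82°
δ = |180° − 158.82°| = 21.18°
21.18° ≤ 2α = 22.62°  →  valid

δ = 21.18°, valid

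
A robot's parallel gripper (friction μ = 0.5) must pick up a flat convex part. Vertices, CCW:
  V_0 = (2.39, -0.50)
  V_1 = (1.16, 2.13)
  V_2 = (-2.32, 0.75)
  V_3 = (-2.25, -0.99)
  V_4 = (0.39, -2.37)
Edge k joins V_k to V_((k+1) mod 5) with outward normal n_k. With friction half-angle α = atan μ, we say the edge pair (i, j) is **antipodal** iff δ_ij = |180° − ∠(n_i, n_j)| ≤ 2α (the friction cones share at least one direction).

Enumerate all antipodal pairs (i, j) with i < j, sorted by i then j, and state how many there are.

α = atan 0.5 = 26.57°;  2α = 53.13°
n_0 = (+0.9058, +0.4236)
n_1 = (-0.3686, +0.9296)
n_2 = (-0.9992, -0.0402)
n_3 = (-0.4633, -0.8862)
n_4 = (+0.6830, -0.7304)
  (0,1): δ = 93.43°  ·
  (0,2): δ = 22.76°  ✓
  (0,3): δ = 37.34°  ✓
  (0,4): δ = 108.01°  ·
  (1,2): δ = 109.33°  ·
  (1,3): δ = 49.23°  ✓
  (1,4): δ = 21.45°  ✓
  (2,3): δ = 119.90°  ·
  (2,4): δ = 49.23°  ✓
  (3,4): δ = 109.33°  ·
antipodal pairs: 5

count = 5; pairs: (0,2), (0,3), (1,3), (1,4), (2,4)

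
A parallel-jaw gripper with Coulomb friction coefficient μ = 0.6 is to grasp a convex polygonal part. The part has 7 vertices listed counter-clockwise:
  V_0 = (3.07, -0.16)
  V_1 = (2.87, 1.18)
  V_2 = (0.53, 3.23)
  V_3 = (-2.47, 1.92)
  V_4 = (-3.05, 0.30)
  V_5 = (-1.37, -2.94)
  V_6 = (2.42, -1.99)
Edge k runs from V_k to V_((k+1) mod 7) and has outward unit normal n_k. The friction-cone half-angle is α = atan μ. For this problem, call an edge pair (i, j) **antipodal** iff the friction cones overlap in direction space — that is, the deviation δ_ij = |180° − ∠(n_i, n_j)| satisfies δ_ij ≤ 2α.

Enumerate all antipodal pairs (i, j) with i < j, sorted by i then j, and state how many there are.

α = atan 0.6 = 30.96°;  2α = 61.93°
n_0 = (+0.9890, +0.1476)
n_1 = (+0.6590, +0.7522)
n_2 = (-0.4002, +0.9164)
n_3 = (-0.9415, +0.3371)
n_4 = (-0.8878, -0.4603)
n_5 = (+0.2431, -0.9700)
n_6 = (+0.9423, -0.3347)
  (0,1): δ = 139.71°  ·
  (0,2): δ = 74.90°  ·
  (0,3): δ = 28.19°  ✓
  (0,4): δ = 18.92°  ✓
  (0,5): δ = 95.58°  ·
  (0,6): δ = 151.96°  ·
  (1,2): δ = 115.19°  ·
  (1,3): δ = 68.48°  ·
  (1,4): δ = 21.37°  ✓
  (1,5): δ = 55.29°  ✓
  (1,6): δ = 111.67°  ·
  (2,3): δ = 133.29°  ·
  (2,4): δ = 86.18°  ·
  (2,5): δ = 9.52°  ✓
  (2,6): δ = 46.86°  ✓
  (3,4): δ = 132.89°  ·
  (3,5): δ = 56.23°  ✓
  (3,6): δ = 0.14°  ✓
  (4,5): δ = 103.34°  ·
  (4,6): δ = 46.96°  ✓
  (5,6): δ = 123.63°  ·
antipodal pairs: 9

count = 9; pairs: (0,3), (0,4), (1,4), (1,5), (2,5), (2,6), (3,5), (3,6), (4,6)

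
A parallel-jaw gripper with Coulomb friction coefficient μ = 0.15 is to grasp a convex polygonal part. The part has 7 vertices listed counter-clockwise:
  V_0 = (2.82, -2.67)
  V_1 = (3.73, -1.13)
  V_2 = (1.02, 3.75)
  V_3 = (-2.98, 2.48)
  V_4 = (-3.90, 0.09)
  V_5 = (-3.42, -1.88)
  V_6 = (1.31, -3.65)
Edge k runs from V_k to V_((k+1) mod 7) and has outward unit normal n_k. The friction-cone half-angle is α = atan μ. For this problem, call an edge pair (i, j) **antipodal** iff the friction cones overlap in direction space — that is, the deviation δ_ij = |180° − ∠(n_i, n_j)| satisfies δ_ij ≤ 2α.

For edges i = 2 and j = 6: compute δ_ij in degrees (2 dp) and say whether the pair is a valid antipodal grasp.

α = atan 0.15 = 8.53°;  2α = 17.06°
edge 2: e_2 = (-4.00, -1.27);  n_2 = (-0.3026, +0.9531)
edge 6: e_6 = (+1.51, +0.98);  n_6 = (+0.5444, -0.8388)
∠(n_2, n_6) = 164.63°
δ = |180° − 164.63°| = 15.37°
15.37° ≤ 2α = 17.06°  →  valid

δ = 15.37°, valid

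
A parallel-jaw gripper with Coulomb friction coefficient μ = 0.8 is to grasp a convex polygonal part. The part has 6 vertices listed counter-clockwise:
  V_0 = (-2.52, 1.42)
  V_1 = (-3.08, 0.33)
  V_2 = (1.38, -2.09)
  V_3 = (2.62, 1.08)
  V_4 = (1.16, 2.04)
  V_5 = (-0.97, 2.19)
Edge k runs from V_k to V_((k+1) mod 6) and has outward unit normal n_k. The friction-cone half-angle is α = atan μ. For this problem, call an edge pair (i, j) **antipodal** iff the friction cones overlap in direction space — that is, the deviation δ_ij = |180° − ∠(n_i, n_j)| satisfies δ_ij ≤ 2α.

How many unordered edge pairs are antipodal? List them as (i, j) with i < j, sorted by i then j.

α = atan 0.8 = 38.66°;  2α = 77.32°
n_0 = (-0.8895, +0.4570)
n_1 = (-0.4769, -0.8789)
n_2 = (+0.9313, -0.3643)
n_3 = (+0.5494, +0.8356)
n_4 = (+0.0702, +0.9975)
n_5 = (-0.4449, +0.8956)
  (0,1): δ = 91.29°  ·
  (0,2): δ = 5.83°  ✓
  (0,3): δ = 83.87°  ·
  (0,4): δ = 113.16°  ·
  (0,5): δ = 143.61°  ·
  (1,2): δ = 82.88°  ·
  (1,3): δ = 4.84°  ✓
  (1,4): δ = 24.46°  ✓
  (1,5): δ = 54.90°  ✓
  (2,3): δ = 101.96°  ·
  (2,4): δ = 72.66°  ✓
  (2,5): δ = 42.22°  ✓
  (3,4): δ = 150.70°  ·
  (3,5): δ = 120.26°  ·
  (4,5): δ = 149.55°  ·
antipodal pairs: 6

count = 6; pairs: (0,2), (1,3), (1,4), (1,5), (2,4), (2,5)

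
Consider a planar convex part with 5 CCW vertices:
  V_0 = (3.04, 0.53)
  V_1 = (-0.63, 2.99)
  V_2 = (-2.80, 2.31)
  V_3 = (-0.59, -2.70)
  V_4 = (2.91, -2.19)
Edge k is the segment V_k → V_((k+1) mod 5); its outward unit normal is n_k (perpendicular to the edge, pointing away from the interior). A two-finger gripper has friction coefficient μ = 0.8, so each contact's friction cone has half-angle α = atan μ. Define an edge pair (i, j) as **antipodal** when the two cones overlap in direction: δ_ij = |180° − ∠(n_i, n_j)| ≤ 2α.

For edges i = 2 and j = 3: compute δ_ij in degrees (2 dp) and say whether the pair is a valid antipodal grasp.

δ = 105.51°, invalid

α = atan 0.8 = 38.66°;  2α = 77.32°
edge 2: e_2 = (+2.21, -5.01);  n_2 = (-0.9149, -0.4036)
edge 3: e_3 = (+3.50, +0.51);  n_3 = (+0.1442, -0.9895)
∠(n_2, n_3) = 74.49°
δ = |180° − 74.49°| = 105.51°
105.51° > 2α = 77.32°  →  invalid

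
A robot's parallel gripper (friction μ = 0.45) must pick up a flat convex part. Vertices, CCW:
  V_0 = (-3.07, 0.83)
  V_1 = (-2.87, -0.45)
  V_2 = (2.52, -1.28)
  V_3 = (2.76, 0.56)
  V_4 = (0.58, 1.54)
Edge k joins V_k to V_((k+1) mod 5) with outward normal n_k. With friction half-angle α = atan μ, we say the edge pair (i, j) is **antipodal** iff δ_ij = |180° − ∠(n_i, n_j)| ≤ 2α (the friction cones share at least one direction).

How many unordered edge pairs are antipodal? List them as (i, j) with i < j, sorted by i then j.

α = atan 0.45 = 24.23°;  2α = 48.46°
n_0 = (-0.9880, -0.1544)
n_1 = (-0.1522, -0.9884)
n_2 = (+0.9916, -0.1293)
n_3 = (+0.4100, +0.9121)
n_4 = (-0.1909, +0.9816)
  (0,1): δ = 107.63°  ·
  (0,2): δ = 16.31°  ✓
  (0,3): δ = 56.91°  ·
  (0,4): δ = 92.13°  ·
  (1,2): δ = 88.68°  ·
  (1,3): δ = 15.45°  ✓
  (1,4): δ = 19.76°  ✓
  (2,3): δ = 106.77°  ·
  (2,4): δ = 71.56°  ·
  (3,4): δ = 144.79°  ·
antipodal pairs: 3

count = 3; pairs: (0,2), (1,3), (1,4)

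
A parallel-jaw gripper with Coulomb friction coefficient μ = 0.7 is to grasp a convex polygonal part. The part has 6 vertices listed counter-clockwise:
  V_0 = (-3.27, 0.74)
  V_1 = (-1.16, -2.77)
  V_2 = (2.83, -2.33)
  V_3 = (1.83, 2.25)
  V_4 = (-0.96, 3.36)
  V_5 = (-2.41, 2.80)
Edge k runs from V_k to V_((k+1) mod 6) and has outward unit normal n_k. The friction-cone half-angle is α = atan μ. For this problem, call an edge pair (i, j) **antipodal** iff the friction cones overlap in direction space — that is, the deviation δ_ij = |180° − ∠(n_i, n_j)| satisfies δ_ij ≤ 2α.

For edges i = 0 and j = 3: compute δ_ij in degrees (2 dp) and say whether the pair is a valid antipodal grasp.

α = atan 0.7 = 34.99°;  2α = 69.98°
edge 0: e_0 = (+2.11, -3.51);  n_0 = (-0.8571, -0.5152)
edge 3: e_3 = (-2.79, +1.11);  n_3 = (+0.3697, +0.9292)
∠(n_0, n_3) = 142.71°
δ = |180° − 142.71°| = 37.29°
37.29° ≤ 2α = 69.98°  →  valid

δ = 37.29°, valid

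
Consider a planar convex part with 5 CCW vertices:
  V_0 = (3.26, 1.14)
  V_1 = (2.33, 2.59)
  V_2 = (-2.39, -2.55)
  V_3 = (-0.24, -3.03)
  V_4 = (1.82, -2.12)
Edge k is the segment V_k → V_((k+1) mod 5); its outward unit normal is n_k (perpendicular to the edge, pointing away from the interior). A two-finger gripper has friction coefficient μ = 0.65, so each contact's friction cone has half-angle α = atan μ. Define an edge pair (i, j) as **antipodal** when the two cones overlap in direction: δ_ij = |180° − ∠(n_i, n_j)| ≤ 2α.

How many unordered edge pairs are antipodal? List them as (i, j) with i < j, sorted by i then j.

α = atan 0.65 = 33.02°;  2α = 66.05°
n_0 = (+0.8417, +0.5399)
n_1 = (-0.7366, +0.6764)
n_2 = (-0.2179, -0.9760)
n_3 = (+0.4041, -0.9147)
n_4 = (+0.9147, -0.4041)
  (0,1): δ = 75.24°  ·
  (0,2): δ = 44.74°  ✓
  (0,3): δ = 81.16°  ·
  (0,4): δ = 123.49°  ·
  (1,2): δ = 60.02°  ✓
  (1,3): δ = 23.61°  ✓
  (1,4): δ = 18.73°  ✓
  (2,3): δ = 143.58°  ·
  (2,4): δ = 101.25°  ·
  (3,4): δ = 137.67°  ·
antipodal pairs: 4

count = 4; pairs: (0,2), (1,2), (1,3), (1,4)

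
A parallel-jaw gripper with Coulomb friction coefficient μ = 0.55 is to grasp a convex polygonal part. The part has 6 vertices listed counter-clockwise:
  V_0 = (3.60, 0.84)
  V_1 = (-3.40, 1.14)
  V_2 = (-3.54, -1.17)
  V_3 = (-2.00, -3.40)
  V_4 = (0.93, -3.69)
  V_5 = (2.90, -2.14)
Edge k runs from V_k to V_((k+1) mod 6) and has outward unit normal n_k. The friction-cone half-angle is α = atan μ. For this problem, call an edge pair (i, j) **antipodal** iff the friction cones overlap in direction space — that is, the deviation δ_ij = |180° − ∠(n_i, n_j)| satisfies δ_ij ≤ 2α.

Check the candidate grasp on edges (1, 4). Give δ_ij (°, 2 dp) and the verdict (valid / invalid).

α = atan 0.55 = 28.81°;  2α = 57.62°
edge 1: e_1 = (-0.14, -2.31);  n_1 = (-0.9982, +0.0605)
edge 4: e_4 = (+1.97, +1.55);  n_4 = (+0.6183, -0.7859)
∠(n_1, n_4) = 131.66°
δ = |180° − 131.66°| = 48.34°
48.34° ≤ 2α = 57.62°  →  valid

δ = 48.34°, valid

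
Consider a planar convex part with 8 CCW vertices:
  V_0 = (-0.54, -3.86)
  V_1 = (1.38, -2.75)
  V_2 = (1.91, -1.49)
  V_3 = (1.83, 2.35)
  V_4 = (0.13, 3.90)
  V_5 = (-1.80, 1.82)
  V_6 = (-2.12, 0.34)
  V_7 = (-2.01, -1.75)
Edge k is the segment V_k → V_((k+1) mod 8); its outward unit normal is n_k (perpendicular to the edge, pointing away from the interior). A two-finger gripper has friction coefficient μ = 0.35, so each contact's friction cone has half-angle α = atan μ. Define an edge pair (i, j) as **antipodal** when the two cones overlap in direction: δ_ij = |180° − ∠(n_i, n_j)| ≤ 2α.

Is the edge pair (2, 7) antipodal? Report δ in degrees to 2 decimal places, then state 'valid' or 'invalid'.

δ = 33.67°, valid

α = atan 0.35 = 19.29°;  2α = 38.58°
edge 2: e_2 = (-0.08, +3.84);  n_2 = (+0.9998, +0.0208)
edge 7: e_7 = (+1.47, -2.11);  n_7 = (-0.8205, -0.5716)
∠(n_2, n_7) = 146.33°
δ = |180° − 146.33°| = 33.67°
33.67° ≤ 2α = 38.58°  →  valid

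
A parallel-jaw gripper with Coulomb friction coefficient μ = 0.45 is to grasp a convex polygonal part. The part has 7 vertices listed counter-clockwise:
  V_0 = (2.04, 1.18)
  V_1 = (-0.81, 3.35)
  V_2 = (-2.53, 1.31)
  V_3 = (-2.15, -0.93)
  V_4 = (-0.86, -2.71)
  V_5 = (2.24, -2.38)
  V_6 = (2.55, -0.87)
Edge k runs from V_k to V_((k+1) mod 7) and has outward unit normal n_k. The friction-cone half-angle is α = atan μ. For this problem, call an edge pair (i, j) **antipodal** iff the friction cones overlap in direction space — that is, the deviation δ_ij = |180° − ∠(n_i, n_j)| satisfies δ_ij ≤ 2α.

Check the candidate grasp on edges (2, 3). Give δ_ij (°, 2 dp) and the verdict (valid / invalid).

α = atan 0.45 = 24.23°;  2α = 48.46°
edge 2: e_2 = (+0.38, -2.24);  n_2 = (-0.9859, -0.1673)
edge 3: e_3 = (+1.29, -1.78);  n_3 = (-0.8097, -0.5868)
∠(n_2, n_3) = 26.30°
δ = |180° − 26.30°| = 153.70°
153.70° > 2α = 48.46°  →  invalid

δ = 153.70°, invalid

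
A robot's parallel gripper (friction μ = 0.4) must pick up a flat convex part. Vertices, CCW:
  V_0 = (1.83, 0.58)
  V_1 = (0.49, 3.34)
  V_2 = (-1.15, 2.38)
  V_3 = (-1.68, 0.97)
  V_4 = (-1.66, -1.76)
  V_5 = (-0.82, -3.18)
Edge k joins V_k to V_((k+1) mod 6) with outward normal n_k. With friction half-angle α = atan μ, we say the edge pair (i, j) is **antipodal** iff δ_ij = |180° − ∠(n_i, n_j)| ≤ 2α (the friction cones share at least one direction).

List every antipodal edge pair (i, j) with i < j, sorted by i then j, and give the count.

α = atan 0.4 = 21.80°;  2α = 43.60°
n_0 = (+0.8996, +0.4368)
n_1 = (-0.5052, +0.8630)
n_2 = (-0.9361, +0.3519)
n_3 = (-1.0000, -0.0073)
n_4 = (-0.8607, -0.5091)
n_5 = (+0.8174, -0.5761)
  (0,1): δ = 85.55°  ·
  (0,2): δ = 46.50°  ·
  (0,3): δ = 25.48°  ✓
  (0,4): δ = 4.71°  ✓
  (0,5): δ = 118.93°  ·
  (1,2): δ = 140.94°  ·
  (1,3): δ = 119.92°  ·
  (1,4): δ = 89.74°  ·
  (1,5): δ = 24.48°  ✓
  (2,3): δ = 158.98°  ·
  (2,4): δ = 128.79°  ·
  (2,5): δ = 14.58°  ✓
  (3,4): δ = 149.81°  ·
  (3,5): δ = 35.60°  ✓
  (4,5): δ = 65.78°  ·
antipodal pairs: 5

count = 5; pairs: (0,3), (0,4), (1,5), (2,5), (3,5)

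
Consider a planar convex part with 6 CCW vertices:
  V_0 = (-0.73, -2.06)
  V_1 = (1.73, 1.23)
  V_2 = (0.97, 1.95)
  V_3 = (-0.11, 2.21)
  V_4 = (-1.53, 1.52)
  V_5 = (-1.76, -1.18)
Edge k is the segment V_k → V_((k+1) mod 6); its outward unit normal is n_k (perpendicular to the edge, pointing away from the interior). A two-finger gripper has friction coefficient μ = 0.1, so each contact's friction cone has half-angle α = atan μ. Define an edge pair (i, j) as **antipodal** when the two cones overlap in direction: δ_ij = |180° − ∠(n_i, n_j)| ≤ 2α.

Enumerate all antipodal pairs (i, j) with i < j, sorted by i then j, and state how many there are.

α = atan 0.1 = 5.71°;  2α = 11.42°
n_0 = (+0.8009, -0.5988)
n_1 = (+0.6877, +0.7260)
n_2 = (+0.2341, +0.9722)
n_3 = (-0.4371, +0.8994)
n_4 = (-0.9964, +0.0849)
n_5 = (-0.6496, -0.7603)
  (0,1): δ = 96.67°  ·
  (0,2): δ = 66.75°  ·
  (0,3): δ = 27.30°  ·
  (0,4): δ = 31.92°  ·
  (0,5): δ = 86.28°  ·
  (1,2): δ = 150.08°  ·
  (1,3): δ = 110.63°  ·
  (1,4): δ = 51.42°  ·
  (1,5): δ = 2.94°  ✓
  (2,3): δ = 140.55°  ·
  (2,4): δ = 81.33°  ·
  (2,5): δ = 26.97°  ·
  (3,4): δ = 120.78°  ·
  (3,5): δ = 66.43°  ·
  (4,5): δ = 125.64°  ·
antipodal pairs: 1

count = 1; pairs: (1,5)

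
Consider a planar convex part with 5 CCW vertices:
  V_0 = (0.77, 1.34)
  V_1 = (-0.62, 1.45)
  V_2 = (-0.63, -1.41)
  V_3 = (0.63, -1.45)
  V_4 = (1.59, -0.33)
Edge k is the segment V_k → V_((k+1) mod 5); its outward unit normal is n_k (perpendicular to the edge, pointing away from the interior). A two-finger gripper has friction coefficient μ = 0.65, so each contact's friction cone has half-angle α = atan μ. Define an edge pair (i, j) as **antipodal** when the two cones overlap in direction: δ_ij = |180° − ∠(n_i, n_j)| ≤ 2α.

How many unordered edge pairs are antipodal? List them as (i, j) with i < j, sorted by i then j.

α = atan 0.65 = 33.02°;  2α = 66.05°
n_0 = (+0.0789, +0.9969)
n_1 = (-1.0000, +0.0035)
n_2 = (-0.0317, -0.9995)
n_3 = (+0.7593, -0.6508)
n_4 = (+0.8976, +0.4408)
  (0,1): δ = 85.68°  ·
  (0,2): δ = 2.71°  ✓
  (0,3): δ = 53.92°  ✓
  (0,4): δ = 120.68°  ·
  (1,2): δ = 91.62°  ·
  (1,3): δ = 40.40°  ✓
  (1,4): δ = 26.35°  ✓
  (2,3): δ = 128.78°  ·
  (2,4): δ = 62.03°  ✓
  (3,4): δ = 113.25°  ·
antipodal pairs: 5

count = 5; pairs: (0,2), (0,3), (1,3), (1,4), (2,4)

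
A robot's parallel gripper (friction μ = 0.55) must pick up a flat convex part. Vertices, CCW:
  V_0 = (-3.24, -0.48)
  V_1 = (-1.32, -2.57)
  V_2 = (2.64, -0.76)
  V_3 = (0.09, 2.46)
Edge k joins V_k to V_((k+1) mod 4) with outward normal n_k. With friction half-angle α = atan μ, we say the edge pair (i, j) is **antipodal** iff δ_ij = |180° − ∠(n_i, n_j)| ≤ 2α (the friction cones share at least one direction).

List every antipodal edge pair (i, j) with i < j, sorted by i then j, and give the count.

count = 2; pairs: (0,2), (1,3)

α = atan 0.55 = 28.81°;  2α = 57.62°
n_0 = (-0.7364, -0.6765)
n_1 = (+0.4157, -0.9095)
n_2 = (+0.7839, +0.6208)
n_3 = (-0.6618, +0.7496)
  (0,1): δ = 108.01°  ·
  (0,2): δ = 4.20°  ✓
  (0,3): δ = 88.87°  ·
  (1,2): δ = 76.19°  ·
  (1,3): δ = 16.88°  ✓
  (2,3): δ = 86.94°  ·
antipodal pairs: 2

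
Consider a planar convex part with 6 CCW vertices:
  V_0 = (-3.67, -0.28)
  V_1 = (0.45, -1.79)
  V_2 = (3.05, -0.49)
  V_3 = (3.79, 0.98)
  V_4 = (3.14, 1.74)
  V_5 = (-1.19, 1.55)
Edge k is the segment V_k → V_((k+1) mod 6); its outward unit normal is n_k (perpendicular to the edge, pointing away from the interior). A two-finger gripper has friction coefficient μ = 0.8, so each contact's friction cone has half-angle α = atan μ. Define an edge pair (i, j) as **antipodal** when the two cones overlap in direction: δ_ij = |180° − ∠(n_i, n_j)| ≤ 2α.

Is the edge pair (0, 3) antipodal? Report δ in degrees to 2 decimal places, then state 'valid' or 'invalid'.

δ = 29.33°, valid

α = atan 0.8 = 38.66°;  2α = 77.32°
edge 0: e_0 = (+4.12, -1.51);  n_0 = (-0.3441, -0.9389)
edge 3: e_3 = (-0.65, +0.76);  n_3 = (+0.7600, +0.6500)
∠(n_0, n_3) = 150.67°
δ = |180° − 150.67°| = 29.33°
29.33° ≤ 2α = 77.32°  →  valid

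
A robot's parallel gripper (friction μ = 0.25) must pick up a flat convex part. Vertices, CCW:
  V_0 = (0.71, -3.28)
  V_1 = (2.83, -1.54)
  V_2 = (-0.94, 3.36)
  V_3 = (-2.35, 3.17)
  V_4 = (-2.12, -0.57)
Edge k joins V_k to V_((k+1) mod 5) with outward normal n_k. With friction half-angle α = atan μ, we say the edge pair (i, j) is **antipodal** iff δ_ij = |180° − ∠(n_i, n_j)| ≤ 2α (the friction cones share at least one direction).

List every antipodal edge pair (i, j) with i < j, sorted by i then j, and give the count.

α = atan 0.25 = 14.04°;  2α = 28.07°
n_0 = (+0.6344, -0.7730)
n_1 = (+0.7926, +0.6098)
n_2 = (-0.1335, +0.9910)
n_3 = (-0.9981, -0.0614)
n_4 = (-0.6916, -0.7223)
  (0,1): δ = 91.80°  ·
  (0,2): δ = 31.70°  ·
  (0,3): δ = 54.14°  ·
  (0,4): δ = 96.86°  ·
  (1,2): δ = 119.90°  ·
  (1,3): δ = 34.06°  ·
  (1,4): δ = 8.67°  ✓
  (2,3): δ = 94.16°  ·
  (2,4): δ = 51.43°  ·
  (3,4): δ = 137.28°  ·
antipodal pairs: 1

count = 1; pairs: (1,4)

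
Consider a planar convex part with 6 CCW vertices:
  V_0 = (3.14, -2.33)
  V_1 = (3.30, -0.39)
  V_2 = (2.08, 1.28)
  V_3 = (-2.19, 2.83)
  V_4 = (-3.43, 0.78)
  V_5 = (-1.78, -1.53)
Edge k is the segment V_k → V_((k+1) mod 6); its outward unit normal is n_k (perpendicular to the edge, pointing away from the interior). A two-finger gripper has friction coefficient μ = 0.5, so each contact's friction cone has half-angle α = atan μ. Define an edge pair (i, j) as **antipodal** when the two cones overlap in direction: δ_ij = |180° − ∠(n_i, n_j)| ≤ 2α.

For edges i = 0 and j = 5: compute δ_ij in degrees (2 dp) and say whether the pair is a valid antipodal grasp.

δ = 85.48°, invalid

α = atan 0.5 = 26.57°;  2α = 53.13°
edge 0: e_0 = (+0.16, +1.94);  n_0 = (+0.9966, -0.0822)
edge 5: e_5 = (+4.92, -0.80);  n_5 = (-0.1605, -0.9870)
∠(n_0, n_5) = 94.52°
δ = |180° − 94.52°| = 85.48°
85.48° > 2α = 53.13°  →  invalid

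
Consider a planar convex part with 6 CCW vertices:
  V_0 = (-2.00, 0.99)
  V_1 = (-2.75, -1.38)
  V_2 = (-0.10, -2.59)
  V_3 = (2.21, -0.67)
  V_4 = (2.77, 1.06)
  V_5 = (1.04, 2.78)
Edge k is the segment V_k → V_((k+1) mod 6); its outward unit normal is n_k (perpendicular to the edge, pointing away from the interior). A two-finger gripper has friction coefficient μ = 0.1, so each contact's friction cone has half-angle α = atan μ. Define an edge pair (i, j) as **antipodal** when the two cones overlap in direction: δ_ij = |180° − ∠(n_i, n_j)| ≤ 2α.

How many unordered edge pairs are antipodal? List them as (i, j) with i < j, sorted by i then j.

count = 2; pairs: (0,3), (2,5)

α = atan 0.1 = 5.71°;  2α = 11.42°
n_0 = (-0.9534, +0.3017)
n_1 = (-0.4154, -0.9097)
n_2 = (+0.6392, -0.7690)
n_3 = (+0.9514, -0.3080)
n_4 = (+0.7051, +0.7092)
n_5 = (-0.5074, +0.8617)
  (0,1): δ = 96.98°  ·
  (0,2): δ = 32.71°  ·
  (0,3): δ = 0.38°  ✓
  (0,4): δ = 62.73°  ·
  (0,5): δ = 138.05°  ·
  (1,2): δ = 115.73°  ·
  (1,3): δ = 83.40°  ·
  (1,4): δ = 20.29°  ·
  (1,5): δ = 55.03°  ·
  (2,3): δ = 147.67°  ·
  (2,4): δ = 84.57°  ·
  (2,5): δ = 9.24°  ✓
  (3,4): δ = 116.90°  ·
  (3,5): δ = 41.57°  ·
  (4,5): δ = 104.68°  ·
antipodal pairs: 2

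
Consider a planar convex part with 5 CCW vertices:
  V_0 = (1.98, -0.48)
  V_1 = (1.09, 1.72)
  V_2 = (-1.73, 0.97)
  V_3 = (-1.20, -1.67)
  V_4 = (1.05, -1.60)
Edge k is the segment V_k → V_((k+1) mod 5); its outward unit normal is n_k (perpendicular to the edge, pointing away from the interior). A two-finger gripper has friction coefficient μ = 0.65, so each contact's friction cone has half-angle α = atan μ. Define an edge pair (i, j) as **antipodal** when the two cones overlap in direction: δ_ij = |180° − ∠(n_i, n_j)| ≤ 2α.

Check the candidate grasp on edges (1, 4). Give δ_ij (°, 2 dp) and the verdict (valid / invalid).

α = atan 0.65 = 33.02°;  2α = 66.05°
edge 1: e_1 = (-2.82, -0.75);  n_1 = (-0.2570, +0.9664)
edge 4: e_4 = (+0.93, +1.12);  n_4 = (+0.7693, -0.6388)
∠(n_1, n_4) = 144.60°
δ = |180° − 144.60°| = 35.40°
35.40° ≤ 2α = 66.05°  →  valid

δ = 35.40°, valid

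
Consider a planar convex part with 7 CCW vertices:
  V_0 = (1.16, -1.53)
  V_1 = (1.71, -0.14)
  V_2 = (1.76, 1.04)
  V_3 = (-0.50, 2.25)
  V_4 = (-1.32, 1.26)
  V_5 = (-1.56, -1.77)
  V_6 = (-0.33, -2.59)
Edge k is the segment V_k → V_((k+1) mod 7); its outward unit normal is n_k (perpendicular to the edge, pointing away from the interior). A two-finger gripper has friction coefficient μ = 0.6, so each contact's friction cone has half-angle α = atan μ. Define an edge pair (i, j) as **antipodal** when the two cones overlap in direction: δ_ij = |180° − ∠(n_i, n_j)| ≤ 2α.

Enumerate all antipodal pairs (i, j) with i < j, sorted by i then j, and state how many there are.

count = 8; pairs: (0,3), (0,4), (1,3), (1,4), (1,5), (2,5), (3,6), (4,6)

α = atan 0.6 = 30.96°;  2α = 61.93°
n_0 = (+0.9299, -0.3679)
n_1 = (+0.9991, -0.0423)
n_2 = (+0.4720, +0.8816)
n_3 = (-0.7701, +0.6379)
n_4 = (-0.9969, +0.0790)
n_5 = (-0.5547, -0.8321)
n_6 = (+0.5797, -0.8148)
  (0,1): δ = 160.84°  ·
  (0,2): δ = 96.58°  ·
  (0,3): δ = 18.05°  ✓
  (0,4): δ = 17.06°  ✓
  (0,5): δ = 77.90°  ·
  (0,6): δ = 147.02°  ·
  (1,2): δ = 115.74°  ·
  (1,3): δ = 37.21°  ✓
  (1,4): δ = 2.10°  ✓
  (1,5): δ = 58.74°  ✓
  (1,6): δ = 127.85°  ·
  (2,3): δ = 101.47°  ·
  (2,4): δ = 66.36°  ·
  (2,5): δ = 5.53°  ✓
  (2,6): δ = 63.59°  ·
  (3,4): δ = 144.89°  ·
  (3,5): δ = 84.06°  ·
  (3,6): δ = 14.94°  ✓
  (4,5): δ = 119.16°  ·
  (4,6): δ = 50.04°  ✓
  (5,6): δ = 110.88°  ·
antipodal pairs: 8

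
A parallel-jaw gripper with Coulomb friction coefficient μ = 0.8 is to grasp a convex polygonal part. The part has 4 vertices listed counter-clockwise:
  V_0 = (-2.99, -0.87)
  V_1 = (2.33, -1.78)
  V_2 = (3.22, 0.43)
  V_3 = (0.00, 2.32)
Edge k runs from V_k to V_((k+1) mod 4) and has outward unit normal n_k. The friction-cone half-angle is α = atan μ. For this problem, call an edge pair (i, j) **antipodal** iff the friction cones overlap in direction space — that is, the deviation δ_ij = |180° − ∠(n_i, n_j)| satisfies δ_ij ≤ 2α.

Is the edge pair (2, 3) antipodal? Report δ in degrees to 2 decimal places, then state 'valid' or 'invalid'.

δ = 102.74°, invalid

α = atan 0.8 = 38.66°;  2α = 77.32°
edge 2: e_2 = (-3.22, +1.89);  n_2 = (+0.5062, +0.8624)
edge 3: e_3 = (-2.99, -3.19);  n_3 = (-0.7296, +0.6839)
∠(n_2, n_3) = 77.26°
δ = |180° − 77.26°| = 102.74°
102.74° > 2α = 77.32°  →  invalid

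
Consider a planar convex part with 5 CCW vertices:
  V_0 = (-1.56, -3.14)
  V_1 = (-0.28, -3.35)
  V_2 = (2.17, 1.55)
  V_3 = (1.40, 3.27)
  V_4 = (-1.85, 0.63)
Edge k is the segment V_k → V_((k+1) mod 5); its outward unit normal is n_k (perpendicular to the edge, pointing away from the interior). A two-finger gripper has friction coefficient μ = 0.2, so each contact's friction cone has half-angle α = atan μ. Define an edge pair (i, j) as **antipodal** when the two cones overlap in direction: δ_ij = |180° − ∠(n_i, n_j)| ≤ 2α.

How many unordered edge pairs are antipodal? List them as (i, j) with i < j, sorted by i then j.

count = 1; pairs: (2,4)

α = atan 0.2 = 11.31°;  2α = 22.62°
n_0 = (-0.1619, -0.9868)
n_1 = (+0.8944, -0.4472)
n_2 = (+0.9127, +0.4086)
n_3 = (-0.6305, +0.7762)
n_4 = (-0.9971, -0.0767)
  (0,1): δ = 107.25°  ·
  (0,2): δ = 56.57°  ·
  (0,3): δ = 48.40°  ·
  (0,4): δ = 103.72°  ·
  (1,2): δ = 129.32°  ·
  (1,3): δ = 24.35°  ·
  (1,4): δ = 30.96°  ·
  (2,3): δ = 75.03°  ·
  (2,4): δ = 19.72°  ✓
  (3,4): δ = 124.69°  ·
antipodal pairs: 1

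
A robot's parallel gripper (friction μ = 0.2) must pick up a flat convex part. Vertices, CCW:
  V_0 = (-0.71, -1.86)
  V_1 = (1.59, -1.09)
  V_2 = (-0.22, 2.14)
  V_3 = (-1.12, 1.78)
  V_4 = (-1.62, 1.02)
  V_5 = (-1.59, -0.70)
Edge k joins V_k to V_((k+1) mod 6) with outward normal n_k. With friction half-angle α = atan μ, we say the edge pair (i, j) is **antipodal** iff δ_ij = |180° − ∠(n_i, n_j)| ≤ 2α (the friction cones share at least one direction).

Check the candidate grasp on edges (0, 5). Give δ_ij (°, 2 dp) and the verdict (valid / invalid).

δ = 108.68°, invalid

α = atan 0.2 = 11.31°;  2α = 22.62°
edge 0: e_0 = (+2.30, +0.77);  n_0 = (+0.3175, -0.9483)
edge 5: e_5 = (+0.88, -1.16);  n_5 = (-0.7967, -0.6044)
∠(n_0, n_5) = 71.32°
δ = |180° − 71.32°| = 108.68°
108.68° > 2α = 22.62°  →  invalid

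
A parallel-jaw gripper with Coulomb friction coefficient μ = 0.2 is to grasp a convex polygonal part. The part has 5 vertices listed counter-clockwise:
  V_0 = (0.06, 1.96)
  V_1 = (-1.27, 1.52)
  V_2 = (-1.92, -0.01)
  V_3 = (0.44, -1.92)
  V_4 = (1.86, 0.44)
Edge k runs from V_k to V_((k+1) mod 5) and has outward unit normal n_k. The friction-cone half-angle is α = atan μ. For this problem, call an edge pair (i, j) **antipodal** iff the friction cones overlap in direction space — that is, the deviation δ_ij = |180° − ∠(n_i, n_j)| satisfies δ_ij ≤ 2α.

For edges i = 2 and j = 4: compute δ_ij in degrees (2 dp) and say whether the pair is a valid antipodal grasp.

α = atan 0.2 = 11.31°;  2α = 22.62°
edge 2: e_2 = (+2.36, -1.91);  n_2 = (-0.6291, -0.7773)
edge 4: e_4 = (-1.80, +1.52);  n_4 = (+0.6452, +0.7640)
∠(n_2, n_4) = 178.80°
δ = |180° − 178.80°| = 1.20°
1.20° ≤ 2α = 22.62°  →  valid

δ = 1.20°, valid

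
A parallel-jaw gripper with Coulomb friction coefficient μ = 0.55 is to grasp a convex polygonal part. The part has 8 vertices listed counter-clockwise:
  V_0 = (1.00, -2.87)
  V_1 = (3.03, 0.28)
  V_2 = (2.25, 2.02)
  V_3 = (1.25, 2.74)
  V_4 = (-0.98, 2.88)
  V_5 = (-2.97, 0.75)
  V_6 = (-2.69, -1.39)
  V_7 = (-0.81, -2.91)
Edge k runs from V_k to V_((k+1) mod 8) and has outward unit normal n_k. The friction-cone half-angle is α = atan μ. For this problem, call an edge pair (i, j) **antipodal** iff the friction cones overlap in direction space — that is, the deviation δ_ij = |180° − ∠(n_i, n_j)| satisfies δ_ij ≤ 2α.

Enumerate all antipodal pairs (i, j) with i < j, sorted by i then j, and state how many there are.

count = 10; pairs: (0,4), (0,5), (1,5), (1,6), (2,5), (2,6), (2,7), (3,6), (3,7), (4,7)

α = atan 0.55 = 28.81°;  2α = 57.62°
n_0 = (+0.8406, -0.5417)
n_1 = (+0.9125, +0.4091)
n_2 = (+0.5843, +0.8115)
n_3 = (+0.0627, +0.9980)
n_4 = (-0.7307, +0.6827)
n_5 = (-0.9915, -0.1297)
n_6 = (-0.6287, -0.7776)
n_7 = (+0.0221, -0.9998)
  (0,1): δ = 123.05°  ·
  (0,2): δ = 92.95°  ·
  (0,3): δ = 60.79°  ·
  (0,4): δ = 10.25°  ✓
  (0,5): δ = 40.25°  ✓
  (0,6): δ = 83.84°  ·
  (0,7): δ = 124.07°  ·
  (1,2): δ = 149.90°  ·
  (1,3): δ = 117.74°  ·
  (1,4): δ = 67.20°  ·
  (1,5): δ = 16.69°  ✓
  (1,6): δ = 26.90°  ✓
  (1,7): δ = 67.12°  ·
  (2,3): δ = 147.84°  ·
  (2,4): δ = 97.30°  ·
  (2,5): δ = 46.79°  ✓
  (2,6): δ = 3.20°  ✓
  (2,7): δ = 37.02°  ✓
  (3,4): δ = 129.46°  ·
  (3,5): δ = 78.95°  ·
  (3,6): δ = 35.36°  ✓
  (3,7): δ = 4.86°  ✓
  (4,5): δ = 129.49°  ·
  (4,6): δ = 85.90°  ·
  (4,7): δ = 45.68°  ✓
  (5,6): δ = 136.41°  ·
  (5,7): δ = 96.19°  ·
  (6,7): δ = 139.78°  ·
antipodal pairs: 10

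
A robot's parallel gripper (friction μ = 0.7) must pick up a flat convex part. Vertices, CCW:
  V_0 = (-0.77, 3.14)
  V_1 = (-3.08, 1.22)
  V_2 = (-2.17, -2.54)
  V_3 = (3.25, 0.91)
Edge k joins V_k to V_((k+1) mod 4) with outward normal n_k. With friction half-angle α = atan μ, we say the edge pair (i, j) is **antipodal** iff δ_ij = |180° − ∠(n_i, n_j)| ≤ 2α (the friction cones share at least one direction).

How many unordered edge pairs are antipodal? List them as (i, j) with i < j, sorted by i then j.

count = 3; pairs: (0,2), (1,3), (2,3)

α = atan 0.7 = 34.99°;  2α = 69.98°
n_0 = (-0.6392, +0.7690)
n_1 = (-0.9719, -0.2352)
n_2 = (+0.5370, -0.8436)
n_3 = (+0.4851, +0.8745)
  (0,1): δ = 116.13°  ·
  (0,2): δ = 7.25°  ✓
  (0,3): δ = 111.25°  ·
  (1,2): δ = 71.13°  ·
  (1,3): δ = 47.38°  ✓
  (2,3): δ = 61.50°  ✓
antipodal pairs: 3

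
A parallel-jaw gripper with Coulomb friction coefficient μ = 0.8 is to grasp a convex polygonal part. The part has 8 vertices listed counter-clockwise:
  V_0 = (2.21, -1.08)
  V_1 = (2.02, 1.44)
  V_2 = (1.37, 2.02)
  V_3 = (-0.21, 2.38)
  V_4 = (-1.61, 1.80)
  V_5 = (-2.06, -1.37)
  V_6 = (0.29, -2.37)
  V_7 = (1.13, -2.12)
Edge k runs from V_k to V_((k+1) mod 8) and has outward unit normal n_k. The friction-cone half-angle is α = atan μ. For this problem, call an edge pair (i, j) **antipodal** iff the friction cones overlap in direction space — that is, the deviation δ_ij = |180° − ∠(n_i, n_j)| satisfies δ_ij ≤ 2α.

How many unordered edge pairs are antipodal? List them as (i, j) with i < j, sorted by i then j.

count = 14; pairs: (0,3), (0,4), (0,5), (1,4), (1,5), (1,6), (2,5), (2,6), (2,7), (3,5), (3,6), (3,7), (4,6), (4,7)

α = atan 0.8 = 38.66°;  2α = 77.32°
n_0 = (+0.9972, +0.0752)
n_1 = (+0.6658, +0.7461)
n_2 = (+0.2222, +0.9750)
n_3 = (-0.3827, +0.9239)
n_4 = (-0.9901, +0.1405)
n_5 = (-0.3916, -0.9202)
n_6 = (+0.2853, -0.9585)
n_7 = (+0.6936, -0.7203)
  (0,1): δ = 136.05°  ·
  (0,2): δ = 107.15°  ·
  (0,3): δ = 71.81°  ✓
  (0,4): δ = 12.39°  ✓
  (0,5): δ = 62.64°  ✓
  (0,6): δ = 102.26°  ·
  (0,7): δ = 129.61°  ·
  (1,2): δ = 151.09°  ·
  (1,3): δ = 115.75°  ·
  (1,4): δ = 56.34°  ✓
  (1,5): δ = 18.69°  ✓
  (1,6): δ = 58.32°  ✓
  (1,7): δ = 85.66°  ·
  (2,3): δ = 144.66°  ·
  (2,4): δ = 85.24°  ·
  (2,5): δ = 10.22°  ✓
  (2,6): δ = 29.41°  ✓
  (2,7): δ = 56.75°  ✓
  (3,4): δ = 120.58°  ·
  (3,5): δ = 45.55°  ✓
  (3,6): δ = 5.93°  ✓
  (3,7): δ = 21.42°  ✓
  (4,5): δ = 104.97°  ·
  (4,6): δ = 65.35°  ✓
  (4,7): δ = 38.00°  ✓
  (5,6): δ = 140.37°  ·
  (5,7): δ = 113.03°  ·
  (6,7): δ = 152.65°  ·
antipodal pairs: 14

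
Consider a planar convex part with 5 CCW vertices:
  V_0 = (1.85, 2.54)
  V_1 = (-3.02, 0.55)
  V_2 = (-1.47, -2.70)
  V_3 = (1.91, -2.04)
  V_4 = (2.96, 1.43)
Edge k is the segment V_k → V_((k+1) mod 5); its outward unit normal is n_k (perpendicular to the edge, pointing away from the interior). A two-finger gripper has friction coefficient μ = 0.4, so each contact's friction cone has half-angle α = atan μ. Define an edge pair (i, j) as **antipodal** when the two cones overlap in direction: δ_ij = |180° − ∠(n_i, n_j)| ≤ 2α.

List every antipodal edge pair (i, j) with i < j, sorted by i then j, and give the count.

α = atan 0.4 = 21.80°;  2α = 43.60°
n_0 = (-0.3783, +0.9257)
n_1 = (-0.9026, -0.4305)
n_2 = (+0.1916, -0.9815)
n_3 = (+0.9571, -0.2896)
n_4 = (+0.7071, +0.7071)
  (0,1): δ = 86.73°  ·
  (0,2): δ = 11.18°  ✓
  (0,3): δ = 50.94°  ·
  (0,4): δ = 112.77°  ·
  (1,2): δ = 104.45°  ·
  (1,3): δ = 42.33°  ✓
  (1,4): δ = 19.50°  ✓
  (2,3): δ = 117.88°  ·
  (2,4): δ = 56.05°  ·
  (3,4): δ = 118.16°  ·
antipodal pairs: 3

count = 3; pairs: (0,2), (1,3), (1,4)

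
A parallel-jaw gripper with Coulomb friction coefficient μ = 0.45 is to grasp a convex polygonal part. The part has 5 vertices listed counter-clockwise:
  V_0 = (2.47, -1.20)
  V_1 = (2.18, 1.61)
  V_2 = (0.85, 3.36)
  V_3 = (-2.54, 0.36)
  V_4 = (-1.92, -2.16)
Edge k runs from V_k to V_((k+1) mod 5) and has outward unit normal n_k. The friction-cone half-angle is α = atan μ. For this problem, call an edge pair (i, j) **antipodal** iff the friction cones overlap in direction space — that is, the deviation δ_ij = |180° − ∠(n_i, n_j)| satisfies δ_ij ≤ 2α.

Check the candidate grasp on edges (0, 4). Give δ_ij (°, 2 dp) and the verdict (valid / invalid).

δ = 96.44°, invalid

α = atan 0.45 = 24.23°;  2α = 48.46°
edge 0: e_0 = (-0.29, +2.81);  n_0 = (+0.9947, +0.1027)
edge 4: e_4 = (+4.39, +0.96);  n_4 = (+0.2136, -0.9769)
∠(n_0, n_4) = 83.56°
δ = |180° − 83.56°| = 96.44°
96.44° > 2α = 48.46°  →  invalid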